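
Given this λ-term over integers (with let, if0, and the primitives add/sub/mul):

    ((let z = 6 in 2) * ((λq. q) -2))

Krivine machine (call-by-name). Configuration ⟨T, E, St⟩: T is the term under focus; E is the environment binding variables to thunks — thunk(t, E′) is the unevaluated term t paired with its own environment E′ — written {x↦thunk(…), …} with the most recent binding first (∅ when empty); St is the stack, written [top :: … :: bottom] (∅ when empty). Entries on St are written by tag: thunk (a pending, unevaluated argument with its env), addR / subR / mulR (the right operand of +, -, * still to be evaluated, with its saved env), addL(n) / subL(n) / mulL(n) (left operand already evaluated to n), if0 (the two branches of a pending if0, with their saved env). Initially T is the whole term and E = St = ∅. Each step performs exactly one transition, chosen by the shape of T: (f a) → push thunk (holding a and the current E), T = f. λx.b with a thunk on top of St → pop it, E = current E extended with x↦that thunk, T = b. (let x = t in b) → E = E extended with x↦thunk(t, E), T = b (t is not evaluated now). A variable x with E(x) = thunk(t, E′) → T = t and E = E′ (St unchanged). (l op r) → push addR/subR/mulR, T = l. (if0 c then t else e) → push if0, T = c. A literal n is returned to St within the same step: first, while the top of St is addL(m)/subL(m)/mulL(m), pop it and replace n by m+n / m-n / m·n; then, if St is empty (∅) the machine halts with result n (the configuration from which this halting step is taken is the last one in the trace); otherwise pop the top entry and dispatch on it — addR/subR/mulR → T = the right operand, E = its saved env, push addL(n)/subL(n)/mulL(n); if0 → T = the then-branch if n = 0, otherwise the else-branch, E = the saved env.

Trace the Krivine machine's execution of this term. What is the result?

Answer: -4

Execution trace:
[0] [T=((let z = 6 in 2) * ((λq. q) -2)) | E=∅ | St=∅]
[1] [T=(let z = 6 in 2) | E=∅ | St=[mulR]]
[2] [T=2 | E={z↦thunk(6, ∅)} | St=[mulR]]
[3] [T=((λq. q) -2) | E=∅ | St=[mulL(2)]]
[4] [T=(λq. q) | E=∅ | St=[thunk :: mulL(2)]]
[5] [T=q | E={q↦thunk(-2, ∅)} | St=[mulL(2)]]
[6] [T=-2 | E=∅ | St=[mulL(2)]]
→ final value -4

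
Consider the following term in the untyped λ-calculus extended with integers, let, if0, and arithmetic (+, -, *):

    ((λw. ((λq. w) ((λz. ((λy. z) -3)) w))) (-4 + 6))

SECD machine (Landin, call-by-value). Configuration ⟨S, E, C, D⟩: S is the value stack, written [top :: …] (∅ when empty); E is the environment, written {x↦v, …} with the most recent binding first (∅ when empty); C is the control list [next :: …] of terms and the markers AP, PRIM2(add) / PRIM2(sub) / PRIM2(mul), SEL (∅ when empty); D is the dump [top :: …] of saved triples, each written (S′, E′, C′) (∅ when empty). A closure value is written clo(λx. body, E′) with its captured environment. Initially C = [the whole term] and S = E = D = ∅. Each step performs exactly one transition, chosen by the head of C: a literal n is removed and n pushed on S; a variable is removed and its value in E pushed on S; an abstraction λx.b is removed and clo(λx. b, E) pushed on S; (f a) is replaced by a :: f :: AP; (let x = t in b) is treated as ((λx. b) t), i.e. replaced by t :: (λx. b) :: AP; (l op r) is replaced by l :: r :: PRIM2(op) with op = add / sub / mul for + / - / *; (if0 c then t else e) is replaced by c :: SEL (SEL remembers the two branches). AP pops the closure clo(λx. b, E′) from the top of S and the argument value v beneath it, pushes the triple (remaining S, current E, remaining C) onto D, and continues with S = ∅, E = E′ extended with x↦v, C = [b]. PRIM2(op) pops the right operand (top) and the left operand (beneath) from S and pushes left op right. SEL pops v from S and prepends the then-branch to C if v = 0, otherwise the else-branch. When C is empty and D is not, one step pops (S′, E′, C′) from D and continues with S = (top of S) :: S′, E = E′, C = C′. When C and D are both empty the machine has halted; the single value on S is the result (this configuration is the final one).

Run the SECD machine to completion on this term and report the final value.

Answer: 2

Machine steps:
0. <S=∅, E=∅, C=[((λw. ((λq. w) ((λz. ((λy. z) -3)) w))) (-4 + 6))], D=∅>
1. <S=∅, E=∅, C=[(-4 + 6) :: (λw. ((λq. w) ((λz. ((λy. z) -3)) w))) :: AP], D=∅>
2. <S=∅, E=∅, C=[-4 :: 6 :: PRIM2(add) :: (λw. ((λq. w) ((λz. ((λy. z) -3)) w))) :: AP], D=∅>
3. <S=[-4], E=∅, C=[6 :: PRIM2(add) :: (λw. ((λq. w) ((λz. ((λy. z) -3)) w))) :: AP], D=∅>
4. <S=[6 :: -4], E=∅, C=[PRIM2(add) :: (λw. ((λq. w) ((λz. ((λy. z) -3)) w))) :: AP], D=∅>
5. <S=[2], E=∅, C=[(λw. ((λq. w) ((λz. ((λy. z) -3)) w))) :: AP], D=∅>
6. <S=[clo(λw. ((λq. w) ((λz. ((λy. z) -3)) w)), ∅) :: 2], E=∅, C=[AP], D=∅>
7. <S=∅, E={w↦2}, C=[((λq. w) ((λz. ((λy. z) -3)) w))], D=[(∅, ∅, ∅)]>
8. <S=∅, E={w↦2}, C=[((λz. ((λy. z) -3)) w) :: (λq. w) :: AP], D=[(∅, ∅, ∅)]>
9. <S=∅, E={w↦2}, C=[w :: (λz. ((λy. z) -3)) :: AP :: (λq. w) :: AP], D=[(∅, ∅, ∅)]>
10. <S=[2], E={w↦2}, C=[(λz. ((λy. z) -3)) :: AP :: (λq. w) :: AP], D=[(∅, ∅, ∅)]>
11. <S=[clo(λz. ((λy. z) -3), {w↦2}) :: 2], E={w↦2}, C=[AP :: (λq. w) :: AP], D=[(∅, ∅, ∅)]>
12. <S=∅, E={z↦2, w↦2}, C=[((λy. z) -3)], D=[(∅, {w↦2}, [(λq. w) :: AP]) :: (∅, ∅, ∅)]>
13. <S=∅, E={z↦2, w↦2}, C=[-3 :: (λy. z) :: AP], D=[(∅, {w↦2}, [(λq. w) :: AP]) :: (∅, ∅, ∅)]>
14. <S=[-3], E={z↦2, w↦2}, C=[(λy. z) :: AP], D=[(∅, {w↦2}, [(λq. w) :: AP]) :: (∅, ∅, ∅)]>
15. <S=[clo(λy. z, {z↦2, w↦2}) :: -3], E={z↦2, w↦2}, C=[AP], D=[(∅, {w↦2}, [(λq. w) :: AP]) :: (∅, ∅, ∅)]>
16. <S=∅, E={y↦-3, z↦2, w↦2}, C=[z], D=[(∅, {z↦2, w↦2}, ∅) :: (∅, {w↦2}, [(λq. w) :: AP]) :: (∅, ∅, ∅)]>
17. <S=[2], E={y↦-3, z↦2, w↦2}, C=∅, D=[(∅, {z↦2, w↦2}, ∅) :: (∅, {w↦2}, [(λq. w) :: AP]) :: (∅, ∅, ∅)]>
18. <S=[2], E={z↦2, w↦2}, C=∅, D=[(∅, {w↦2}, [(λq. w) :: AP]) :: (∅, ∅, ∅)]>
19. <S=[2], E={w↦2}, C=[(λq. w) :: AP], D=[(∅, ∅, ∅)]>
20. <S=[clo(λq. w, {w↦2}) :: 2], E={w↦2}, C=[AP], D=[(∅, ∅, ∅)]>
21. <S=∅, E={q↦2, w↦2}, C=[w], D=[(∅, {w↦2}, ∅) :: (∅, ∅, ∅)]>
22. <S=[2], E={q↦2, w↦2}, C=∅, D=[(∅, {w↦2}, ∅) :: (∅, ∅, ∅)]>
23. <S=[2], E={w↦2}, C=∅, D=[(∅, ∅, ∅)]>
24. <S=[2], E=∅, C=∅, D=∅>
→ final value 2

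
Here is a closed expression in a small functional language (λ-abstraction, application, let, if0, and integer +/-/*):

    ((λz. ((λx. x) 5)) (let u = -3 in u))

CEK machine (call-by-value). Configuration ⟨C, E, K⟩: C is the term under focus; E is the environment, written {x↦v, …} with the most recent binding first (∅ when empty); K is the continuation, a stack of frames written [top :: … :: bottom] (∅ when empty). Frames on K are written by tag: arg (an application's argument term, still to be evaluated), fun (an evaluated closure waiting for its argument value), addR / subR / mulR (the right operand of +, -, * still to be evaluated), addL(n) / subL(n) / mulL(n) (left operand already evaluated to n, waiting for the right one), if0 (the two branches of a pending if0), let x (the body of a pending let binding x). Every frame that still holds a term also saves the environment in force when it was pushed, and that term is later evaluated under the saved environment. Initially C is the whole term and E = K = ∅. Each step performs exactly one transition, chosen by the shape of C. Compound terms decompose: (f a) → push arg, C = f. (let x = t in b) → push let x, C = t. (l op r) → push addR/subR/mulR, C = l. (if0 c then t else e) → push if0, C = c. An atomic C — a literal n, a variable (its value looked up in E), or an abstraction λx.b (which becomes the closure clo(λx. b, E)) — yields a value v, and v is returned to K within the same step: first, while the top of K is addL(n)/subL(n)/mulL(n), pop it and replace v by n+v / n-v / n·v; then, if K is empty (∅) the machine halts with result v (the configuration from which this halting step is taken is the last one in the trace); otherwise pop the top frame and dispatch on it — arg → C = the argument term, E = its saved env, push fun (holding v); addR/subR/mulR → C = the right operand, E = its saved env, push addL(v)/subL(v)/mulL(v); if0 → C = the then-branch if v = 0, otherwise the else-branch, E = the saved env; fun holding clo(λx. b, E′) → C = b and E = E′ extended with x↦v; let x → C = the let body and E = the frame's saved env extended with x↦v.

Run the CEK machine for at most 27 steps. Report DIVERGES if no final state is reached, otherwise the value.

0. ⟨C=((λz. ((λx. x) 5)) (let u = -3 in u)); E=∅; K=∅⟩
1. ⟨C=(λz. ((λx. x) 5)); E=∅; K=[arg]⟩
2. ⟨C=(let u = -3 in u); E=∅; K=[fun]⟩
3. ⟨C=-3; E=∅; K=[let u :: fun]⟩
4. ⟨C=u; E={u↦-3}; K=[fun]⟩
5. ⟨C=((λx. x) 5); E={z↦-3}; K=∅⟩
6. ⟨C=(λx. x); E={z↦-3}; K=[arg]⟩
7. ⟨C=5; E={z↦-3}; K=[fun]⟩
8. ⟨C=x; E={x↦5, z↦-3}; K=∅⟩
→ final value 5

Answer: 5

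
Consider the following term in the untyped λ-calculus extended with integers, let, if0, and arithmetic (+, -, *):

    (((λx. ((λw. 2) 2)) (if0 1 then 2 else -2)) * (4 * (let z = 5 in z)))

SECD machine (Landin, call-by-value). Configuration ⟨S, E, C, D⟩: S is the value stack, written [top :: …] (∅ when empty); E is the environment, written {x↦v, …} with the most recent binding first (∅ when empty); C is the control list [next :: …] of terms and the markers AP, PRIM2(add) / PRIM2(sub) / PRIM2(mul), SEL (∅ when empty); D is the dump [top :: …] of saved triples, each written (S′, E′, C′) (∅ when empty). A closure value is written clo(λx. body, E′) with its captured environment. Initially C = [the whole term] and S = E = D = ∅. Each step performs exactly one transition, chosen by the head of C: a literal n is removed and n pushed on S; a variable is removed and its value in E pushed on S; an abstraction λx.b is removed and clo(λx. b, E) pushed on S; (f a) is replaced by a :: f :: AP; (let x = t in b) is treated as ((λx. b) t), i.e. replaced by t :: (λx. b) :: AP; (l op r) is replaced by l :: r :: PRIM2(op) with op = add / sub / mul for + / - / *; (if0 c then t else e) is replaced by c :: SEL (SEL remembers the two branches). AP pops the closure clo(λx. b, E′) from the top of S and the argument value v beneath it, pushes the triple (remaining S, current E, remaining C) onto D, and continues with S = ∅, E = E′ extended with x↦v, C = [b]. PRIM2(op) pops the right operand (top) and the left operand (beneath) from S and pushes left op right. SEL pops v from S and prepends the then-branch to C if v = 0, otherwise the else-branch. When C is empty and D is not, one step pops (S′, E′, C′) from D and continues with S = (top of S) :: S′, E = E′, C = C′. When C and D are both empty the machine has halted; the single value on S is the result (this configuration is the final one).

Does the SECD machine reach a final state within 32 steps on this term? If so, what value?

t=0: <S=∅, E=∅, C=[(((λx. ((λw. 2) 2)) (if0 1 then 2 else -2)) * (4 * (let z = 5 in z)))], D=∅>
t=1: <S=∅, E=∅, C=[((λx. ((λw. 2) 2)) (if0 1 then 2 else -2)) :: (4 * (let z = 5 in z)) :: PRIM2(mul)], D=∅>
t=2: <S=∅, E=∅, C=[(if0 1 then 2 else -2) :: (λx. ((λw. 2) 2)) :: AP :: (4 * (let z = 5 in z)) :: PRIM2(mul)], D=∅>
t=3: <S=∅, E=∅, C=[1 :: SEL :: (λx. ((λw. 2) 2)) :: AP :: (4 * (let z = 5 in z)) :: PRIM2(mul)], D=∅>
t=4: <S=[1], E=∅, C=[SEL :: (λx. ((λw. 2) 2)) :: AP :: (4 * (let z = 5 in z)) :: PRIM2(mul)], D=∅>
t=5: <S=∅, E=∅, C=[-2 :: (λx. ((λw. 2) 2)) :: AP :: (4 * (let z = 5 in z)) :: PRIM2(mul)], D=∅>
t=6: <S=[-2], E=∅, C=[(λx. ((λw. 2) 2)) :: AP :: (4 * (let z = 5 in z)) :: PRIM2(mul)], D=∅>
t=7: <S=[clo(λx. ((λw. 2) 2), ∅) :: -2], E=∅, C=[AP :: (4 * (let z = 5 in z)) :: PRIM2(mul)], D=∅>
t=8: <S=∅, E={x↦-2}, C=[((λw. 2) 2)], D=[(∅, ∅, [(4 * (let z = 5 in z)) :: PRIM2(mul)])]>
t=9: <S=∅, E={x↦-2}, C=[2 :: (λw. 2) :: AP], D=[(∅, ∅, [(4 * (let z = 5 in z)) :: PRIM2(mul)])]>
t=10: <S=[2], E={x↦-2}, C=[(λw. 2) :: AP], D=[(∅, ∅, [(4 * (let z = 5 in z)) :: PRIM2(mul)])]>
t=11: <S=[clo(λw. 2, {x↦-2}) :: 2], E={x↦-2}, C=[AP], D=[(∅, ∅, [(4 * (let z = 5 in z)) :: PRIM2(mul)])]>
t=12: <S=∅, E={w↦2, x↦-2}, C=[2], D=[(∅, {x↦-2}, ∅) :: (∅, ∅, [(4 * (let z = 5 in z)) :: PRIM2(mul)])]>
t=13: <S=[2], E={w↦2, x↦-2}, C=∅, D=[(∅, {x↦-2}, ∅) :: (∅, ∅, [(4 * (let z = 5 in z)) :: PRIM2(mul)])]>
t=14: <S=[2], E={x↦-2}, C=∅, D=[(∅, ∅, [(4 * (let z = 5 in z)) :: PRIM2(mul)])]>
t=15: <S=[2], E=∅, C=[(4 * (let z = 5 in z)) :: PRIM2(mul)], D=∅>
t=16: <S=[2], E=∅, C=[4 :: (let z = 5 in z) :: PRIM2(mul) :: PRIM2(mul)], D=∅>
t=17: <S=[4 :: 2], E=∅, C=[(let z = 5 in z) :: PRIM2(mul) :: PRIM2(mul)], D=∅>
t=18: <S=[4 :: 2], E=∅, C=[5 :: (λz. z) :: AP :: PRIM2(mul) :: PRIM2(mul)], D=∅>
t=19: <S=[5 :: 4 :: 2], E=∅, C=[(λz. z) :: AP :: PRIM2(mul) :: PRIM2(mul)], D=∅>
t=20: <S=[clo(λz. z, ∅) :: 5 :: 4 :: 2], E=∅, C=[AP :: PRIM2(mul) :: PRIM2(mul)], D=∅>
t=21: <S=∅, E={z↦5}, C=[z], D=[([4 :: 2], ∅, [PRIM2(mul) :: PRIM2(mul)])]>
t=22: <S=[5], E={z↦5}, C=∅, D=[([4 :: 2], ∅, [PRIM2(mul) :: PRIM2(mul)])]>
t=23: <S=[5 :: 4 :: 2], E=∅, C=[PRIM2(mul) :: PRIM2(mul)], D=∅>
t=24: <S=[20 :: 2], E=∅, C=[PRIM2(mul)], D=∅>
t=25: <S=[40], E=∅, C=∅, D=∅>
→ final value 40

Answer: 40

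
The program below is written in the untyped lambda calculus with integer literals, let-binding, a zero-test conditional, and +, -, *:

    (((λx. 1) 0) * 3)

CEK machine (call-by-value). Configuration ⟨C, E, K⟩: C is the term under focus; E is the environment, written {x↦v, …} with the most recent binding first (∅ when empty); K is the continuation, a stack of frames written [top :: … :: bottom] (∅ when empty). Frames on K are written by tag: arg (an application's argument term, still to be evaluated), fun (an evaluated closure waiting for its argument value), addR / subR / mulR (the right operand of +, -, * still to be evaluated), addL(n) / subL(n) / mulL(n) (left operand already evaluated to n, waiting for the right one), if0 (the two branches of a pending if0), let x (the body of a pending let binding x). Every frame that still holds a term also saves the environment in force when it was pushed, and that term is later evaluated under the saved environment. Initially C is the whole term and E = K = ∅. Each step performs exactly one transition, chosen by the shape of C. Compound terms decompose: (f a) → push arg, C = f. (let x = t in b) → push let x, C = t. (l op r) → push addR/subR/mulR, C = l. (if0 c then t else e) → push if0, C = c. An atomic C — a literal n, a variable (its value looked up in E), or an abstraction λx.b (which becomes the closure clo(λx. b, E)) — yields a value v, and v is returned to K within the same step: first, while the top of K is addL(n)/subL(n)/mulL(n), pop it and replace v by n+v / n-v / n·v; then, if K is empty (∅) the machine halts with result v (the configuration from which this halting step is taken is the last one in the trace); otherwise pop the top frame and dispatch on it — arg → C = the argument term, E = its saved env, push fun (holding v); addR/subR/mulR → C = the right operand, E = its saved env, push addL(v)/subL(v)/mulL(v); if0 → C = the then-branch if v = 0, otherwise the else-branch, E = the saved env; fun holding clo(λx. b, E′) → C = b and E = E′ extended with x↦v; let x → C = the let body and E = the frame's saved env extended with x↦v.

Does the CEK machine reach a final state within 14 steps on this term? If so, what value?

step 0: ⟨C=(((λx. 1) 0) * 3); E=∅; K=∅⟩
step 1: ⟨C=((λx. 1) 0); E=∅; K=[mulR]⟩
step 2: ⟨C=(λx. 1); E=∅; K=[arg :: mulR]⟩
step 3: ⟨C=0; E=∅; K=[fun :: mulR]⟩
step 4: ⟨C=1; E={x↦0}; K=[mulR]⟩
step 5: ⟨C=3; E=∅; K=[mulL(1)]⟩
→ final value 3

Answer: 3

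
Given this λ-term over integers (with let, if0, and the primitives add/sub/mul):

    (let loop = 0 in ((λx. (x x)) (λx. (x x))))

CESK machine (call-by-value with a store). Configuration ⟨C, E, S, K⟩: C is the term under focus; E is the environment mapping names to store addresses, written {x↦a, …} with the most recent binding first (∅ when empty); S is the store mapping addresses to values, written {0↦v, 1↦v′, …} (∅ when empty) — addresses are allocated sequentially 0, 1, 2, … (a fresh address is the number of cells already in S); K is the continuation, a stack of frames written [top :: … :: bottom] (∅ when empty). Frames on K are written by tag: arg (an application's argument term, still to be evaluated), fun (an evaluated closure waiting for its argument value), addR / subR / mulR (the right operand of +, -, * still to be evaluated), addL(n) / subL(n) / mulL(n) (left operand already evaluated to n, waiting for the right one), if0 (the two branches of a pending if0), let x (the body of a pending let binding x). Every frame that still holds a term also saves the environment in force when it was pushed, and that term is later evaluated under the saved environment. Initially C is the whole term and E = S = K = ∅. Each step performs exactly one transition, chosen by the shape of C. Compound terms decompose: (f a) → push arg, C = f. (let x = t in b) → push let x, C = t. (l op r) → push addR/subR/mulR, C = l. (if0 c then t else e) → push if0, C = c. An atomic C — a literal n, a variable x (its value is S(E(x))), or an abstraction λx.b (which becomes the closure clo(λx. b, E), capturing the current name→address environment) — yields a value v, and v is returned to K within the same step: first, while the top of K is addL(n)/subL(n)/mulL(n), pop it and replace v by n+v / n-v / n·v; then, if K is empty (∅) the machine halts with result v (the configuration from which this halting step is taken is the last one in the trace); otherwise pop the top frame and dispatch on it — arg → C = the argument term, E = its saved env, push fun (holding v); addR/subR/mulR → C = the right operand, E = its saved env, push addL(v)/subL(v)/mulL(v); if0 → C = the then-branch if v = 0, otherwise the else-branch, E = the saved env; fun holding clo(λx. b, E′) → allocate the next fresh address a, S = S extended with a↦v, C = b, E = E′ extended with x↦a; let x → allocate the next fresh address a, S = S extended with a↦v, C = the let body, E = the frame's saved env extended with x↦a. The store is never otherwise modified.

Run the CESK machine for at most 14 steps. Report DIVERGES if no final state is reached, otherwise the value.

0. <C=(let loop = 0 in ((λx. (x x)) (λx. (x x)))), E=∅, S=∅, K=∅>
1. <C=0, E=∅, S=∅, K=[let loop]>
2. <C=((λx. (x x)) (λx. (x x))), E={loop↦0}, S={0↦0}, K=∅>
3. <C=(λx. (x x)), E={loop↦0}, S={0↦0}, K=[arg]>
4. <C=(λx. (x x)), E={loop↦0}, S={0↦0}, K=[fun]>
5. <C=(x x), E={x↦1, loop↦0}, S={0↦0, 1↦clo(λx. (x x), {loop↦0})}, K=∅>
6. <C=x, E={x↦1, loop↦0}, S={0↦0, 1↦clo(λx. (x x), {loop↦0})}, K=[arg]>
7. <C=x, E={x↦1, loop↦0}, S={0↦0, 1↦clo(λx. (x x), {loop↦0})}, K=[fun]>
8. <C=(x x), E={x↦2, loop↦0}, S={0↦0, 1↦clo(λx. (x x), {loop↦0}), 2↦clo(λx. (x x), {loop↦0})}, K=∅>
9. <C=x, E={x↦2, loop↦0}, S={0↦0, 1↦clo(λx. (x x), {loop↦0}), 2↦clo(λx. (x x), {loop↦0})}, K=[arg]>
10. <C=x, E={x↦2, loop↦0}, S={0↦0, 1↦clo(λx. (x x), {loop↦0}), 2↦clo(λx. (x x), {loop↦0})}, K=[fun]>
11. <C=(x x), E={x↦3, loop↦0}, S={0↦0, 1↦clo(λx. (x x), {loop↦0}), 2↦clo(λx. (x x), {loop↦0}), 3↦clo(λx. (x x), {loop↦0})}, K=∅>
12. <C=x, E={x↦3, loop↦0}, S={0↦0, 1↦clo(λx. (x x), {loop↦0}), 2↦clo(λx. (x x), {loop↦0}), 3↦clo(λx. (x x), {loop↦0})}, K=[arg]>
13. <C=x, E={x↦3, loop↦0}, S={0↦0, 1↦clo(λx. (x x), {loop↦0}), 2↦clo(λx. (x x), {loop↦0}), 3↦clo(λx. (x x), {loop↦0})}, K=[fun]>
14. <C=(x x), E={x↦4, loop↦0}, S={0↦0, 1↦clo(λx. (x x), {loop↦0}), 2↦clo(λx. (x x), {loop↦0}), 3↦clo(λx. (x x), {loop↦0}), 4↦clo(λx. (x x), {loop↦0})}, K=∅>
→ 14 transitions taken and the configuration is still not final: no result within 14 steps

Answer: DIVERGES (no final state within 14 steps)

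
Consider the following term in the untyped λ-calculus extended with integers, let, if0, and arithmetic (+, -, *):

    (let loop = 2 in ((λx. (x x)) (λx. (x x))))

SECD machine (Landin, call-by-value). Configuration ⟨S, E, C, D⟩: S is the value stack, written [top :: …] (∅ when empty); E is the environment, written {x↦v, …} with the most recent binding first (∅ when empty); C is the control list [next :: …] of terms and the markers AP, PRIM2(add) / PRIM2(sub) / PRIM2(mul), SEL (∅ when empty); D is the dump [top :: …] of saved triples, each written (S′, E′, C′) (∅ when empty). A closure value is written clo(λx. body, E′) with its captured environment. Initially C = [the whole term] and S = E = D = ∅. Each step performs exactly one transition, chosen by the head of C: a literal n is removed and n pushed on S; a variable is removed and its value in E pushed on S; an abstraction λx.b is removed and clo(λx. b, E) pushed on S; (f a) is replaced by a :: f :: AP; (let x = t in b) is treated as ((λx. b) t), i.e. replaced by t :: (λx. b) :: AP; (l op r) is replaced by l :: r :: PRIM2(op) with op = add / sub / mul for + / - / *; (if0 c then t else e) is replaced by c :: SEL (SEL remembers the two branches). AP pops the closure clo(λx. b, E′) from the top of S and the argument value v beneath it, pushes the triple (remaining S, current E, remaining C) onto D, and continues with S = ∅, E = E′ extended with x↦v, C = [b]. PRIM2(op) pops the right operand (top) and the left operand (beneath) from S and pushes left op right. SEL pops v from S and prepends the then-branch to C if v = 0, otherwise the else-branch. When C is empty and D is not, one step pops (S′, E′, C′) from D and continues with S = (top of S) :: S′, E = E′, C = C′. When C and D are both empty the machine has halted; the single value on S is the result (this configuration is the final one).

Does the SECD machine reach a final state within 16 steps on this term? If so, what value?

Answer: DIVERGES (no final state within 16 steps)

Machine steps:
0. ⟨S=∅; E=∅; C=[(let loop = 2 in ((λx. (x x)) (λx. (x x))))]; D=∅⟩
1. ⟨S=∅; E=∅; C=[2 :: (λloop. ((λx. (x x)) (λx. (x x)))) :: AP]; D=∅⟩
2. ⟨S=[2]; E=∅; C=[(λloop. ((λx. (x x)) (λx. (x x)))) :: AP]; D=∅⟩
3. ⟨S=[clo(λloop. ((λx. (x x)) (λx. (x x))), ∅) :: 2]; E=∅; C=[AP]; D=∅⟩
4. ⟨S=∅; E={loop↦2}; C=[((λx. (x x)) (λx. (x x)))]; D=[(∅, ∅, ∅)]⟩
5. ⟨S=∅; E={loop↦2}; C=[(λx. (x x)) :: (λx. (x x)) :: AP]; D=[(∅, ∅, ∅)]⟩
6. ⟨S=[clo(λx. (x x), {loop↦2})]; E={loop↦2}; C=[(λx. (x x)) :: AP]; D=[(∅, ∅, ∅)]⟩
7. ⟨S=[clo(λx. (x x), {loop↦2}) :: clo(λx. (x x), {loop↦2})]; E={loop↦2}; C=[AP]; D=[(∅, ∅, ∅)]⟩
8. ⟨S=∅; E={x↦clo(λx. (x x), {loop↦2}), loop↦2}; C=[(x x)]; D=[(∅, {loop↦2}, ∅) :: (∅, ∅, ∅)]⟩
9. ⟨S=∅; E={x↦clo(λx. (x x), {loop↦2}), loop↦2}; C=[x :: x :: AP]; D=[(∅, {loop↦2}, ∅) :: (∅, ∅, ∅)]⟩
10. ⟨S=[clo(λx. (x x), {loop↦2})]; E={x↦clo(λx. (x x), {loop↦2}), loop↦2}; C=[x :: AP]; D=[(∅, {loop↦2}, ∅) :: (∅, ∅, ∅)]⟩
11. ⟨S=[clo(λx. (x x), {loop↦2}) :: clo(λx. (x x), {loop↦2})]; E={x↦clo(λx. (x x), {loop↦2}), loop↦2}; C=[AP]; D=[(∅, {loop↦2}, ∅) :: (∅, ∅, ∅)]⟩
12. ⟨S=∅; E={x↦clo(λx. (x x), {loop↦2}), loop↦2}; C=[(x x)]; D=[(∅, {x↦clo(λx. (x x), {loop↦2}), loop↦2}, ∅) :: (∅, {loop↦2}, ∅) :: (∅, ∅, ∅)]⟩
13. ⟨S=∅; E={x↦clo(λx. (x x), {loop↦2}), loop↦2}; C=[x :: x :: AP]; D=[(∅, {x↦clo(λx. (x x), {loop↦2}), loop↦2}, ∅) :: (∅, {loop↦2}, ∅) :: (∅, ∅, ∅)]⟩
14. ⟨S=[clo(λx. (x x), {loop↦2})]; E={x↦clo(λx. (x x), {loop↦2}), loop↦2}; C=[x :: AP]; D=[(∅, {x↦clo(λx. (x x), {loop↦2}), loop↦2}, ∅) :: (∅, {loop↦2}, ∅) :: (∅, ∅, ∅)]⟩
15. ⟨S=[clo(λx. (x x), {loop↦2}) :: clo(λx. (x x), {loop↦2})]; E={x↦clo(λx. (x x), {loop↦2}), loop↦2}; C=[AP]; D=[(∅, {x↦clo(λx. (x x), {loop↦2}), loop↦2}, ∅) :: (∅, {loop↦2}, ∅) :: (∅, ∅, ∅)]⟩
16. ⟨S=∅; E={x↦clo(λx. (x x), {loop↦2}), loop↦2}; C=[(x x)]; D=[(∅, {x↦clo(λx. (x x), {loop↦2}), loop↦2}, ∅) :: (∅, {x↦clo(λx. (x x), {loop↦2}), loop↦2}, ∅) :: (∅, {loop↦2}, ∅) :: (∅, ∅, ∅)]⟩
→ 16 transitions taken and the configuration is still not final: no result within 16 steps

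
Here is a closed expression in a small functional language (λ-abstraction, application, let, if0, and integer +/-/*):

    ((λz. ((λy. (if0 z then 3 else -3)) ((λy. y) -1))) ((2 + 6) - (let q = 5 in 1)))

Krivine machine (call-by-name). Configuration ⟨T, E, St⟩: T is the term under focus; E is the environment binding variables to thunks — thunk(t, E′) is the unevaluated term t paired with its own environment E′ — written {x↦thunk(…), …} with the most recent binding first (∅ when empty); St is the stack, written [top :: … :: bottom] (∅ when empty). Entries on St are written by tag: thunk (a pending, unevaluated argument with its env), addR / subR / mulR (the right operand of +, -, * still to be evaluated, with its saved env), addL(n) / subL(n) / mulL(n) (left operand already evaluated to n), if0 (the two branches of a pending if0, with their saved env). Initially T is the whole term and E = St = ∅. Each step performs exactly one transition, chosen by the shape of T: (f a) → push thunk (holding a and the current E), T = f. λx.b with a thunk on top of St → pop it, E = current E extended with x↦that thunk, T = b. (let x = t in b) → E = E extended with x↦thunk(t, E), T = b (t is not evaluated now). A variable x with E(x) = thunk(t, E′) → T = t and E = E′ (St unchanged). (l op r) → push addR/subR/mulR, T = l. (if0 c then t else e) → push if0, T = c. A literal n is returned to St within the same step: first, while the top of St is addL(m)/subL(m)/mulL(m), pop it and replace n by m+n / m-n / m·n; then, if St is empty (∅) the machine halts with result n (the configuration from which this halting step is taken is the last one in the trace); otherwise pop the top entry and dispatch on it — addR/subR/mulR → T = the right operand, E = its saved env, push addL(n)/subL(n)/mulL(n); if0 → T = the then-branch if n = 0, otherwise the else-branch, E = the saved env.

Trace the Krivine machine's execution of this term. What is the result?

Answer: -3

Execution trace:
step 0: <T=((λz. ((λy. (if0 z then 3 else -3)) ((λy. y) -1))) ((2 + 6) - (let q = 5 in 1))), E=∅, St=∅>
step 1: <T=(λz. ((λy. (if0 z then 3 else -3)) ((λy. y) -1))), E=∅, St=[thunk]>
step 2: <T=((λy. (if0 z then 3 else -3)) ((λy. y) -1)), E={z↦thunk(((2 + 6) - (let q = 5 in 1)), ∅)}, St=∅>
step 3: <T=(λy. (if0 z then 3 else -3)), E={z↦thunk(((2 + 6) - (let q = 5 in 1)), ∅)}, St=[thunk]>
step 4: <T=(if0 z then 3 else -3), E={y↦thunk(((λy. y) -1), {z↦thunk(((2 + 6) - (let q = 5 in 1)), ∅)}), z↦thunk(((2 + 6) - (let q = 5 in 1)), ∅)}, St=∅>
step 5: <T=z, E={y↦thunk(((λy. y) -1), {z↦thunk(((2 + 6) - (let q = 5 in 1)), ∅)}), z↦thunk(((2 + 6) - (let q = 5 in 1)), ∅)}, St=[if0]>
step 6: <T=((2 + 6) - (let q = 5 in 1)), E=∅, St=[if0]>
step 7: <T=(2 + 6), E=∅, St=[subR :: if0]>
step 8: <T=2, E=∅, St=[addR :: subR :: if0]>
step 9: <T=6, E=∅, St=[addL(2) :: subR :: if0]>
step 10: <T=(let q = 5 in 1), E=∅, St=[subL(8) :: if0]>
step 11: <T=1, E={q↦thunk(5, ∅)}, St=[subL(8) :: if0]>
step 12: <T=-3, E={y↦thunk(((λy. y) -1), {z↦thunk(((2 + 6) - (let q = 5 in 1)), ∅)}), z↦thunk(((2 + 6) - (let q = 5 in 1)), ∅)}, St=∅>
→ final value -3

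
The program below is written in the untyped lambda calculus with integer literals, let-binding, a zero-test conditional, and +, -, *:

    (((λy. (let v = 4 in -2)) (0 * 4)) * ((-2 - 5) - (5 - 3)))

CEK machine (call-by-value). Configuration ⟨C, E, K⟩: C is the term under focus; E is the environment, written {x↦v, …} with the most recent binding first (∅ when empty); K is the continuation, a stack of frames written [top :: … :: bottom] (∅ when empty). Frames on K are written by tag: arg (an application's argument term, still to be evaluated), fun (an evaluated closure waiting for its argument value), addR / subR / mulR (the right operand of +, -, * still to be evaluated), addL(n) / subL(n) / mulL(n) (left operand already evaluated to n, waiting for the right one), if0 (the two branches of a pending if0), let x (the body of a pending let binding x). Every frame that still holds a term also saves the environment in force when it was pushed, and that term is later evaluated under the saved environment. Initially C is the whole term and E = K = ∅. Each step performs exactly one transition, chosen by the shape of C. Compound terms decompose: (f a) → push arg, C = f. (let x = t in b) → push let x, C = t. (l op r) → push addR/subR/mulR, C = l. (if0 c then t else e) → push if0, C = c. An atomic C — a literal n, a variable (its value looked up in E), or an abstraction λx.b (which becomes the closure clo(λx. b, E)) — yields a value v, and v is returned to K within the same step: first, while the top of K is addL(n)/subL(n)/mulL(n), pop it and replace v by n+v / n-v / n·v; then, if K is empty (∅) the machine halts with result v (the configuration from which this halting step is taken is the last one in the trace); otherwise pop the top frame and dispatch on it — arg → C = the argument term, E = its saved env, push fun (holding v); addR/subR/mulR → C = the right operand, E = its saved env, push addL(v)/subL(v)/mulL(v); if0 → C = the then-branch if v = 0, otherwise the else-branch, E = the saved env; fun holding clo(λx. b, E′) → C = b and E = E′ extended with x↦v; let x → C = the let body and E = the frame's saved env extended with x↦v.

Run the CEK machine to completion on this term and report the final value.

Answer: 18

Execution trace:
[0] <C=(((λy. (let v = 4 in -2)) (0 * 4)) * ((-2 - 5) - (5 - 3))), E=∅, K=∅>
[1] <C=((λy. (let v = 4 in -2)) (0 * 4)), E=∅, K=[mulR]>
[2] <C=(λy. (let v = 4 in -2)), E=∅, K=[arg :: mulR]>
[3] <C=(0 * 4), E=∅, K=[fun :: mulR]>
[4] <C=0, E=∅, K=[mulR :: fun :: mulR]>
[5] <C=4, E=∅, K=[mulL(0) :: fun :: mulR]>
[6] <C=(let v = 4 in -2), E={y↦0}, K=[mulR]>
[7] <C=4, E={y↦0}, K=[let v :: mulR]>
[8] <C=-2, E={v↦4, y↦0}, K=[mulR]>
[9] <C=((-2 - 5) - (5 - 3)), E=∅, K=[mulL(-2)]>
[10] <C=(-2 - 5), E=∅, K=[subR :: mulL(-2)]>
[11] <C=-2, E=∅, K=[subR :: subR :: mulL(-2)]>
[12] <C=5, E=∅, K=[subL(-2) :: subR :: mulL(-2)]>
[13] <C=(5 - 3), E=∅, K=[subL(-7) :: mulL(-2)]>
[14] <C=5, E=∅, K=[subR :: subL(-7) :: mulL(-2)]>
[15] <C=3, E=∅, K=[subL(5) :: subL(-7) :: mulL(-2)]>
→ final value 18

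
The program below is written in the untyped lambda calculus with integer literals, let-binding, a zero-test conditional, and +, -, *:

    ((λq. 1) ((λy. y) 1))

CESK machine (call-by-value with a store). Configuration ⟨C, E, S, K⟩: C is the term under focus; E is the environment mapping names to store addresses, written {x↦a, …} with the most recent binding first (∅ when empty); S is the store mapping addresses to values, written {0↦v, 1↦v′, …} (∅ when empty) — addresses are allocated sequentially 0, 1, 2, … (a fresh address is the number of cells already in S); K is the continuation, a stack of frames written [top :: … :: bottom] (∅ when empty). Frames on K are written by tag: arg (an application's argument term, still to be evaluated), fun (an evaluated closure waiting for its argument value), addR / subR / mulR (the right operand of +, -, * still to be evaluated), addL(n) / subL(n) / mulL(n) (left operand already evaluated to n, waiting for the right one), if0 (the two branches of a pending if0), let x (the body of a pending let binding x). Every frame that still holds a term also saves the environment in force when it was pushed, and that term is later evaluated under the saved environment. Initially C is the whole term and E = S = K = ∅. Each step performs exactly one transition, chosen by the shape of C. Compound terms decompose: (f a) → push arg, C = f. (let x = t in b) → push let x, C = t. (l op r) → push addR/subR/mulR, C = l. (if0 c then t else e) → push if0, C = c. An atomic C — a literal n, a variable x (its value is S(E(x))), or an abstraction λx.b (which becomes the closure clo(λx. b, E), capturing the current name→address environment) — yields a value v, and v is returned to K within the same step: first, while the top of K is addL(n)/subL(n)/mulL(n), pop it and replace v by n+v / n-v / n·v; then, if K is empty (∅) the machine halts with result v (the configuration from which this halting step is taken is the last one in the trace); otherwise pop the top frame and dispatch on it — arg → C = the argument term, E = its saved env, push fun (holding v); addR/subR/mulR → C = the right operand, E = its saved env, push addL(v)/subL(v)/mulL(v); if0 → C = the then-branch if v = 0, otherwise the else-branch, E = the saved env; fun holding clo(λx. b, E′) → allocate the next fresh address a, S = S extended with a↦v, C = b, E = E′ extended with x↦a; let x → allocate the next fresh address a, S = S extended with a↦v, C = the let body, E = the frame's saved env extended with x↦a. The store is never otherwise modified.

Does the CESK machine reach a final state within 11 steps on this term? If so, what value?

t=0: ⟨C=((λq. 1) ((λy. y) 1)); E=∅; S=∅; K=∅⟩
t=1: ⟨C=(λq. 1); E=∅; S=∅; K=[arg]⟩
t=2: ⟨C=((λy. y) 1); E=∅; S=∅; K=[fun]⟩
t=3: ⟨C=(λy. y); E=∅; S=∅; K=[arg :: fun]⟩
t=4: ⟨C=1; E=∅; S=∅; K=[fun :: fun]⟩
t=5: ⟨C=y; E={y↦0}; S={0↦1}; K=[fun]⟩
t=6: ⟨C=1; E={q↦1}; S={0↦1, 1↦1}; K=∅⟩
→ final value 1

Answer: 1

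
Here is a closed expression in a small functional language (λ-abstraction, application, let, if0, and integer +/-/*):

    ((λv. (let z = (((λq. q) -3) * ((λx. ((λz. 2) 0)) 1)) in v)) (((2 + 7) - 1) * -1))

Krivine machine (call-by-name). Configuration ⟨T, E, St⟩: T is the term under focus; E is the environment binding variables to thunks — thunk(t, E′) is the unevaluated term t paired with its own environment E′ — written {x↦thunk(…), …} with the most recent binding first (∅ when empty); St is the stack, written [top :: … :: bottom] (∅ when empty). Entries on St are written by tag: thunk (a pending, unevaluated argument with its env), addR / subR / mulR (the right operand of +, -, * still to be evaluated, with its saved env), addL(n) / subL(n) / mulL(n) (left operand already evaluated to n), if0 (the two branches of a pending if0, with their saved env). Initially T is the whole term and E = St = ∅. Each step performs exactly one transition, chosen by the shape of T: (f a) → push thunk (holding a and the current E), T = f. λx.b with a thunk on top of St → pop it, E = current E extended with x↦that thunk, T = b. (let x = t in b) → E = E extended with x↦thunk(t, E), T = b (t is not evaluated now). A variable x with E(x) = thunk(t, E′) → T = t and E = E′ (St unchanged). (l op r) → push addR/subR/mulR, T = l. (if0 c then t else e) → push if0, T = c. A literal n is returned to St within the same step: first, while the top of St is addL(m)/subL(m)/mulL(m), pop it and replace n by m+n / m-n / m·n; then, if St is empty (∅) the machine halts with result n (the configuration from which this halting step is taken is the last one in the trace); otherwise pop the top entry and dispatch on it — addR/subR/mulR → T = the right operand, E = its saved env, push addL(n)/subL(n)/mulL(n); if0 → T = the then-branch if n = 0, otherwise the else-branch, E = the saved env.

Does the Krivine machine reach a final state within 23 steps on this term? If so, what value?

[0] [T=((λv. (let z = (((λq. q) -3) * ((λx. ((λz. 2) 0)) 1)) in v)) (((2 + 7) - 1) * -1)) | E=∅ | St=∅]
[1] [T=(λv. (let z = (((λq. q) -3) * ((λx. ((λz. 2) 0)) 1)) in v)) | E=∅ | St=[thunk]]
[2] [T=(let z = (((λq. q) -3) * ((λx. ((λz. 2) 0)) 1)) in v) | E={v↦thunk((((2 + 7) - 1) * -1), ∅)} | St=∅]
[3] [T=v | E={z↦thunk((((λq. q) -3) * ((λx. ((λz. 2) 0)) 1)), {v↦thunk((((2 + 7) - 1) * -1), ∅)}), v↦thunk((((2 + 7) - 1) * -1), ∅)} | St=∅]
[4] [T=(((2 + 7) - 1) * -1) | E=∅ | St=∅]
[5] [T=((2 + 7) - 1) | E=∅ | St=[mulR]]
[6] [T=(2 + 7) | E=∅ | St=[subR :: mulR]]
[7] [T=2 | E=∅ | St=[addR :: subR :: mulR]]
[8] [T=7 | E=∅ | St=[addL(2) :: subR :: mulR]]
[9] [T=1 | E=∅ | St=[subL(9) :: mulR]]
[10] [T=-1 | E=∅ | St=[mulL(8)]]
→ final value -8

Answer: -8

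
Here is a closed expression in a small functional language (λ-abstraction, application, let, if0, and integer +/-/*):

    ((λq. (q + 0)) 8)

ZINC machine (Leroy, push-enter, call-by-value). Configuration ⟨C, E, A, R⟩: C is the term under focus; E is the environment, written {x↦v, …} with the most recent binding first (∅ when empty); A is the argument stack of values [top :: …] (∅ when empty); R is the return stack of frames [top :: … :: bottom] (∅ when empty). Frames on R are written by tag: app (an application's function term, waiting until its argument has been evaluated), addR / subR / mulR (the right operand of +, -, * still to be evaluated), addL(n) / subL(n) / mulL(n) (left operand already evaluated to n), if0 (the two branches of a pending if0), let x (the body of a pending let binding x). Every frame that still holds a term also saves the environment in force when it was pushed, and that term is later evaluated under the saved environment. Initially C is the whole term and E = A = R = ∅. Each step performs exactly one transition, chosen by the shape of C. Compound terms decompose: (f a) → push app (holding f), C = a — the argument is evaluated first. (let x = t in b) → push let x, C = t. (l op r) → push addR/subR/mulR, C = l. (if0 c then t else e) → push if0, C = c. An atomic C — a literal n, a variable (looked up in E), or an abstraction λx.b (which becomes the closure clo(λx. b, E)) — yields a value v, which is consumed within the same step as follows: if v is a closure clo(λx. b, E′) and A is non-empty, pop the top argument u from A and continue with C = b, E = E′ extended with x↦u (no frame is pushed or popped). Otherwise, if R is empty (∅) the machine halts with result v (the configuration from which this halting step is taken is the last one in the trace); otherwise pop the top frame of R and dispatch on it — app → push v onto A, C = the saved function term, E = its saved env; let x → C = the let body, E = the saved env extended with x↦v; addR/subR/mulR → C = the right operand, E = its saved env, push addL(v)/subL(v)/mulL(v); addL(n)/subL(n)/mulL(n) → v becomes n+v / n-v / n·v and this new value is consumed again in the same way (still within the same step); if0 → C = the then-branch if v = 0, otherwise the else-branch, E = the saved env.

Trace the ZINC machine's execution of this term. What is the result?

t=0: <C=((λq. (q + 0)) 8), E=∅, A=∅, R=∅>
t=1: <C=8, E=∅, A=∅, R=[app]>
t=2: <C=(λq. (q + 0)), E=∅, A=[8], R=∅>
t=3: <C=(q + 0), E={q↦8}, A=∅, R=∅>
t=4: <C=q, E={q↦8}, A=∅, R=[addR]>
t=5: <C=0, E={q↦8}, A=∅, R=[addL(8)]>
→ final value 8

Answer: 8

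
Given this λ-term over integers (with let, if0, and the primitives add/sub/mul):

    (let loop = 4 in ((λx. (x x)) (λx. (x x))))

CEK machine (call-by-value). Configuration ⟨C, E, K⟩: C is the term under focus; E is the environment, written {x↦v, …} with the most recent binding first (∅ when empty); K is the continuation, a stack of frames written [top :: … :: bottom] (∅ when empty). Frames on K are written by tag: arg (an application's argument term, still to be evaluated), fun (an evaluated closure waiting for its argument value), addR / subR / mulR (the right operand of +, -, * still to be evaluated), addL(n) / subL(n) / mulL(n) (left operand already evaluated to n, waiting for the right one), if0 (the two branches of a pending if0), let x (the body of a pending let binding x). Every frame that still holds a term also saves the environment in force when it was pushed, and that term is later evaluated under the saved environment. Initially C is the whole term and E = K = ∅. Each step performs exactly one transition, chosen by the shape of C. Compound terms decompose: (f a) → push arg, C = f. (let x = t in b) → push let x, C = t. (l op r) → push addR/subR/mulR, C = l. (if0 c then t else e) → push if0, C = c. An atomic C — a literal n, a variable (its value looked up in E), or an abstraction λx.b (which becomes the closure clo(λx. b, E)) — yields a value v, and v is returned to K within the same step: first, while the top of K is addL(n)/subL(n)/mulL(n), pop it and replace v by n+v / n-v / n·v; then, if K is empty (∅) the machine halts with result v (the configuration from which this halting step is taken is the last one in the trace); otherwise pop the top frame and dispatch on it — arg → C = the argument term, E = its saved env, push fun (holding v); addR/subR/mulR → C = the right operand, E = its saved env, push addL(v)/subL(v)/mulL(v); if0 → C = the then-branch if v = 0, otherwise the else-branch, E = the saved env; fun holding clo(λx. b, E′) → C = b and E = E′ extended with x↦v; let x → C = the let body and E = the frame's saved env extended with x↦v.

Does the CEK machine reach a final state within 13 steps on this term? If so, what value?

Answer: DIVERGES (no final state within 13 steps)

Execution trace:
t=0: [C=(let loop = 4 in ((λx. (x x)) (λx. (x x)))) | E=∅ | K=∅]
t=1: [C=4 | E=∅ | K=[let loop]]
t=2: [C=((λx. (x x)) (λx. (x x))) | E={loop↦4} | K=∅]
t=3: [C=(λx. (x x)) | E={loop↦4} | K=[arg]]
t=4: [C=(λx. (x x)) | E={loop↦4} | K=[fun]]
t=5: [C=(x x) | E={x↦clo(λx. (x x), {loop↦4}), loop↦4} | K=∅]
t=6: [C=x | E={x↦clo(λx. (x x), {loop↦4}), loop↦4} | K=[arg]]
t=7: [C=x | E={x↦clo(λx. (x x), {loop↦4}), loop↦4} | K=[fun]]
… configuration repeats with period 3 (steps 5–7 recur indefinitely) …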